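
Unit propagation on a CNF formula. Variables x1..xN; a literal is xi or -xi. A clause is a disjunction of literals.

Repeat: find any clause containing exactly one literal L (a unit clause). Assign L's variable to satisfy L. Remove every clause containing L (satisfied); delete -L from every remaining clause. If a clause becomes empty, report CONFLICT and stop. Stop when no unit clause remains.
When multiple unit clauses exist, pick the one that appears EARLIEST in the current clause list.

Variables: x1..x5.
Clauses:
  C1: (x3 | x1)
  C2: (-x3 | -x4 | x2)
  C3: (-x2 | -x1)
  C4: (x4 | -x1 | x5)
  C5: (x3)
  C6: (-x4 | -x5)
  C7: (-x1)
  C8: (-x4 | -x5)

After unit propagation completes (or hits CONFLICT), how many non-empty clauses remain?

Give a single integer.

unit clause [3] forces x3=T; simplify:
  drop -3 from [-3, -4, 2] -> [-4, 2]
  satisfied 2 clause(s); 6 remain; assigned so far: [3]
unit clause [-1] forces x1=F; simplify:
  satisfied 3 clause(s); 3 remain; assigned so far: [1, 3]

Answer: 3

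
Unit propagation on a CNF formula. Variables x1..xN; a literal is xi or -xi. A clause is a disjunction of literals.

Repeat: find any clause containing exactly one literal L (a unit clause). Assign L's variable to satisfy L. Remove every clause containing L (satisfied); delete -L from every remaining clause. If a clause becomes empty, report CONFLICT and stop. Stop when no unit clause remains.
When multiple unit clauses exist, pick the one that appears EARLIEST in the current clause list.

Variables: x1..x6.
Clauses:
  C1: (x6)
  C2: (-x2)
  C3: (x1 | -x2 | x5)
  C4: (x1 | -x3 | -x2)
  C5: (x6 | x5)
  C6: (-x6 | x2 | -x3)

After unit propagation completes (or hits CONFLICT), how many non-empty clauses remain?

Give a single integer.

unit clause [6] forces x6=T; simplify:
  drop -6 from [-6, 2, -3] -> [2, -3]
  satisfied 2 clause(s); 4 remain; assigned so far: [6]
unit clause [-2] forces x2=F; simplify:
  drop 2 from [2, -3] -> [-3]
  satisfied 3 clause(s); 1 remain; assigned so far: [2, 6]
unit clause [-3] forces x3=F; simplify:
  satisfied 1 clause(s); 0 remain; assigned so far: [2, 3, 6]

Answer: 0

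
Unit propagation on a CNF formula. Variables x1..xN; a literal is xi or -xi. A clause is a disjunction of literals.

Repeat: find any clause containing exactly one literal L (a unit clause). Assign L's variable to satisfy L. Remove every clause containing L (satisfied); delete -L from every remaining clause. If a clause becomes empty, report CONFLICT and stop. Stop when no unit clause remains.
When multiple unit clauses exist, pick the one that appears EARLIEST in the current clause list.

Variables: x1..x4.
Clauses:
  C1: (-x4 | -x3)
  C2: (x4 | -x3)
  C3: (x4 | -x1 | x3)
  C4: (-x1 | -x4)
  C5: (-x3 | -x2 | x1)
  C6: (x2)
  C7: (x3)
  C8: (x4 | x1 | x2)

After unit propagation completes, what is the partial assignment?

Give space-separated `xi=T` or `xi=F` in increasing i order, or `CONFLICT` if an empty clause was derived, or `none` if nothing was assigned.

Answer: CONFLICT

Derivation:
unit clause [2] forces x2=T; simplify:
  drop -2 from [-3, -2, 1] -> [-3, 1]
  satisfied 2 clause(s); 6 remain; assigned so far: [2]
unit clause [3] forces x3=T; simplify:
  drop -3 from [-4, -3] -> [-4]
  drop -3 from [4, -3] -> [4]
  drop -3 from [-3, 1] -> [1]
  satisfied 2 clause(s); 4 remain; assigned so far: [2, 3]
unit clause [-4] forces x4=F; simplify:
  drop 4 from [4] -> [] (empty!)
  satisfied 2 clause(s); 2 remain; assigned so far: [2, 3, 4]
CONFLICT (empty clause)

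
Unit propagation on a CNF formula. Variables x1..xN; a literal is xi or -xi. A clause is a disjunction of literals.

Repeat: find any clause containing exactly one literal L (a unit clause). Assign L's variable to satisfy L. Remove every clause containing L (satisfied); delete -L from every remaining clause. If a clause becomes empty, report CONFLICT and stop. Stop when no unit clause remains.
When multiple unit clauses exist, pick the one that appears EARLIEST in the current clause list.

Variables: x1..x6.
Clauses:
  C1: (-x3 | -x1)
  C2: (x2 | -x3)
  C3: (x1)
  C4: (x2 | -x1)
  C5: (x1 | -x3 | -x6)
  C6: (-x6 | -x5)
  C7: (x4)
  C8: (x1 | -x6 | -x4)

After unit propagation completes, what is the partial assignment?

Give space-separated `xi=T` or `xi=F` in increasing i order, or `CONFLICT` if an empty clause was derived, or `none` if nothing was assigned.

Answer: x1=T x2=T x3=F x4=T

Derivation:
unit clause [1] forces x1=T; simplify:
  drop -1 from [-3, -1] -> [-3]
  drop -1 from [2, -1] -> [2]
  satisfied 3 clause(s); 5 remain; assigned so far: [1]
unit clause [-3] forces x3=F; simplify:
  satisfied 2 clause(s); 3 remain; assigned so far: [1, 3]
unit clause [2] forces x2=T; simplify:
  satisfied 1 clause(s); 2 remain; assigned so far: [1, 2, 3]
unit clause [4] forces x4=T; simplify:
  satisfied 1 clause(s); 1 remain; assigned so far: [1, 2, 3, 4]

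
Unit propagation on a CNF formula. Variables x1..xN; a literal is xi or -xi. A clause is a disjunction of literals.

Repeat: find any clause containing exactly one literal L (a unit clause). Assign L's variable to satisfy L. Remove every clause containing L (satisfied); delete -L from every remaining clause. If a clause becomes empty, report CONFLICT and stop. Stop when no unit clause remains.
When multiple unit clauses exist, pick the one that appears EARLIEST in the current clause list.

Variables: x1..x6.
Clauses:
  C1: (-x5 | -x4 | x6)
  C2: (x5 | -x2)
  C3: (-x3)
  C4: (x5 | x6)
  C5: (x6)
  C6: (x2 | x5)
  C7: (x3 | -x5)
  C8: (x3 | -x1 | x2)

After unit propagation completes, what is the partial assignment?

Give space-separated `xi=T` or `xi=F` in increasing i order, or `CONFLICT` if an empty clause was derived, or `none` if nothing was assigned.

unit clause [-3] forces x3=F; simplify:
  drop 3 from [3, -5] -> [-5]
  drop 3 from [3, -1, 2] -> [-1, 2]
  satisfied 1 clause(s); 7 remain; assigned so far: [3]
unit clause [6] forces x6=T; simplify:
  satisfied 3 clause(s); 4 remain; assigned so far: [3, 6]
unit clause [-5] forces x5=F; simplify:
  drop 5 from [5, -2] -> [-2]
  drop 5 from [2, 5] -> [2]
  satisfied 1 clause(s); 3 remain; assigned so far: [3, 5, 6]
unit clause [-2] forces x2=F; simplify:
  drop 2 from [2] -> [] (empty!)
  drop 2 from [-1, 2] -> [-1]
  satisfied 1 clause(s); 2 remain; assigned so far: [2, 3, 5, 6]
CONFLICT (empty clause)

Answer: CONFLICT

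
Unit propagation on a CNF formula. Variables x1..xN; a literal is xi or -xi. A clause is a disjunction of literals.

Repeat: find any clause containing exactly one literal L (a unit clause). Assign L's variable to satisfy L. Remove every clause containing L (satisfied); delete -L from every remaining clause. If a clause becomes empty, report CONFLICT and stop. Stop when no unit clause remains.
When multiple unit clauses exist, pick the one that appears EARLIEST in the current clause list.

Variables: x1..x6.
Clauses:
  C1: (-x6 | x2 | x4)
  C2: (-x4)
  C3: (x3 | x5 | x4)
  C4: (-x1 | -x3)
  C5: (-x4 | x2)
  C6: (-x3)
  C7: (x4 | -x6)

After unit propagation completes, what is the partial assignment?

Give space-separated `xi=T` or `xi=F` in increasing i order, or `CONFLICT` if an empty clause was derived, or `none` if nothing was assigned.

Answer: x3=F x4=F x5=T x6=F

Derivation:
unit clause [-4] forces x4=F; simplify:
  drop 4 from [-6, 2, 4] -> [-6, 2]
  drop 4 from [3, 5, 4] -> [3, 5]
  drop 4 from [4, -6] -> [-6]
  satisfied 2 clause(s); 5 remain; assigned so far: [4]
unit clause [-3] forces x3=F; simplify:
  drop 3 from [3, 5] -> [5]
  satisfied 2 clause(s); 3 remain; assigned so far: [3, 4]
unit clause [5] forces x5=T; simplify:
  satisfied 1 clause(s); 2 remain; assigned so far: [3, 4, 5]
unit clause [-6] forces x6=F; simplify:
  satisfied 2 clause(s); 0 remain; assigned so far: [3, 4, 5, 6]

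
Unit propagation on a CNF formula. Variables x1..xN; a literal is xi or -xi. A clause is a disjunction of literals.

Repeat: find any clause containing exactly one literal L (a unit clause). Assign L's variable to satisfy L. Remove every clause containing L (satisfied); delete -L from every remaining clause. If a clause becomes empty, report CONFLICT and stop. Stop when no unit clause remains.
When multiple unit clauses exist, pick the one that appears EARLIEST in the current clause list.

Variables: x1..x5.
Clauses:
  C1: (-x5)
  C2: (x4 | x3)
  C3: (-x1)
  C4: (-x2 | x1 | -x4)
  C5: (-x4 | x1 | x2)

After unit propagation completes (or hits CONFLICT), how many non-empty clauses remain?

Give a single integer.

unit clause [-5] forces x5=F; simplify:
  satisfied 1 clause(s); 4 remain; assigned so far: [5]
unit clause [-1] forces x1=F; simplify:
  drop 1 from [-2, 1, -4] -> [-2, -4]
  drop 1 from [-4, 1, 2] -> [-4, 2]
  satisfied 1 clause(s); 3 remain; assigned so far: [1, 5]

Answer: 3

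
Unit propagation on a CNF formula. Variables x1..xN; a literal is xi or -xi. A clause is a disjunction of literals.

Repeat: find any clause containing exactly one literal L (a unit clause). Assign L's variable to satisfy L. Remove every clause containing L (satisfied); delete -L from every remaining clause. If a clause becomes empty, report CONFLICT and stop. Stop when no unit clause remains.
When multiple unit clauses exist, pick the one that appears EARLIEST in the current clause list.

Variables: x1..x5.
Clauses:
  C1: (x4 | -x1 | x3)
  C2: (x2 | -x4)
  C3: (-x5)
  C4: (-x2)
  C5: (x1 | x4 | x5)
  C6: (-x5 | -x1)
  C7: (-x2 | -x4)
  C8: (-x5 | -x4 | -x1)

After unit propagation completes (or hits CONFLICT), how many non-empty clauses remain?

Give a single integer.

Answer: 0

Derivation:
unit clause [-5] forces x5=F; simplify:
  drop 5 from [1, 4, 5] -> [1, 4]
  satisfied 3 clause(s); 5 remain; assigned so far: [5]
unit clause [-2] forces x2=F; simplify:
  drop 2 from [2, -4] -> [-4]
  satisfied 2 clause(s); 3 remain; assigned so far: [2, 5]
unit clause [-4] forces x4=F; simplify:
  drop 4 from [4, -1, 3] -> [-1, 3]
  drop 4 from [1, 4] -> [1]
  satisfied 1 clause(s); 2 remain; assigned so far: [2, 4, 5]
unit clause [1] forces x1=T; simplify:
  drop -1 from [-1, 3] -> [3]
  satisfied 1 clause(s); 1 remain; assigned so far: [1, 2, 4, 5]
unit clause [3] forces x3=T; simplify:
  satisfied 1 clause(s); 0 remain; assigned so far: [1, 2, 3, 4, 5]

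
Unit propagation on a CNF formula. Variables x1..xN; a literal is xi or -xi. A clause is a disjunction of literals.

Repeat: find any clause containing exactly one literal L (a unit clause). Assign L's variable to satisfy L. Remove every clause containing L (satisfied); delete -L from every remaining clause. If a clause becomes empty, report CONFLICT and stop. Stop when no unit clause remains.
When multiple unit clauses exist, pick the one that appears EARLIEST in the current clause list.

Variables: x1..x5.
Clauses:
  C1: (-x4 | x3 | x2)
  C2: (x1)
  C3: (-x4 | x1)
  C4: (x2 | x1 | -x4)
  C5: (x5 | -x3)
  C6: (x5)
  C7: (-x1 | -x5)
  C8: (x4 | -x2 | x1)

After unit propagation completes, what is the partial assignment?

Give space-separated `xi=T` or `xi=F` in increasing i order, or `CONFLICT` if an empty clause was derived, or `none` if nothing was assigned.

Answer: CONFLICT

Derivation:
unit clause [1] forces x1=T; simplify:
  drop -1 from [-1, -5] -> [-5]
  satisfied 4 clause(s); 4 remain; assigned so far: [1]
unit clause [5] forces x5=T; simplify:
  drop -5 from [-5] -> [] (empty!)
  satisfied 2 clause(s); 2 remain; assigned so far: [1, 5]
CONFLICT (empty clause)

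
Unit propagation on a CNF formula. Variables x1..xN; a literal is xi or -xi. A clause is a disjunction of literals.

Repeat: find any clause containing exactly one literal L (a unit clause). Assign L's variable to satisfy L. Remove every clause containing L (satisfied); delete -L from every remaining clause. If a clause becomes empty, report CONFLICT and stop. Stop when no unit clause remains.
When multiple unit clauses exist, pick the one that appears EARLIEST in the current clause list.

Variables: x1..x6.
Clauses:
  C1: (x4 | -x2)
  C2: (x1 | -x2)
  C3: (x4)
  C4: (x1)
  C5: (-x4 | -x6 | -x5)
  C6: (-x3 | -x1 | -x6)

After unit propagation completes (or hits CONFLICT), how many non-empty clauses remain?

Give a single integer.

Answer: 2

Derivation:
unit clause [4] forces x4=T; simplify:
  drop -4 from [-4, -6, -5] -> [-6, -5]
  satisfied 2 clause(s); 4 remain; assigned so far: [4]
unit clause [1] forces x1=T; simplify:
  drop -1 from [-3, -1, -6] -> [-3, -6]
  satisfied 2 clause(s); 2 remain; assigned so far: [1, 4]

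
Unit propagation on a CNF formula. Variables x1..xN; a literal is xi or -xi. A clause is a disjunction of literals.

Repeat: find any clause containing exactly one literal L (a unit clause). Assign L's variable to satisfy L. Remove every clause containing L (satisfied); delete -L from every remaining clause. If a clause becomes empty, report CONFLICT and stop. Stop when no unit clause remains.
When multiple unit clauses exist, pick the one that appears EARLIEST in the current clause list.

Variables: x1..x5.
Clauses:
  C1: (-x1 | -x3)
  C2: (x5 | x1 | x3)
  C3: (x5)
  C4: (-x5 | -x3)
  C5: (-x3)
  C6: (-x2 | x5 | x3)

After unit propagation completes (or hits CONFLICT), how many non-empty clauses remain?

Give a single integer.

Answer: 0

Derivation:
unit clause [5] forces x5=T; simplify:
  drop -5 from [-5, -3] -> [-3]
  satisfied 3 clause(s); 3 remain; assigned so far: [5]
unit clause [-3] forces x3=F; simplify:
  satisfied 3 clause(s); 0 remain; assigned so far: [3, 5]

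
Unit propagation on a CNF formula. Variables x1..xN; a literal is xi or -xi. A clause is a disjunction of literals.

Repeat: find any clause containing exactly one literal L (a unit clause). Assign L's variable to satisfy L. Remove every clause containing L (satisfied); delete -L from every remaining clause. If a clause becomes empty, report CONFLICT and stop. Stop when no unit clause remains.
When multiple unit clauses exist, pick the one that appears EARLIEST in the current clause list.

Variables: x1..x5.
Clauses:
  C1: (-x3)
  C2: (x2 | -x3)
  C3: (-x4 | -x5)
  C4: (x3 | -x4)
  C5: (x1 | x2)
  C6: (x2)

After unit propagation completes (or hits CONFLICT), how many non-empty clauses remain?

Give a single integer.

unit clause [-3] forces x3=F; simplify:
  drop 3 from [3, -4] -> [-4]
  satisfied 2 clause(s); 4 remain; assigned so far: [3]
unit clause [-4] forces x4=F; simplify:
  satisfied 2 clause(s); 2 remain; assigned so far: [3, 4]
unit clause [2] forces x2=T; simplify:
  satisfied 2 clause(s); 0 remain; assigned so far: [2, 3, 4]

Answer: 0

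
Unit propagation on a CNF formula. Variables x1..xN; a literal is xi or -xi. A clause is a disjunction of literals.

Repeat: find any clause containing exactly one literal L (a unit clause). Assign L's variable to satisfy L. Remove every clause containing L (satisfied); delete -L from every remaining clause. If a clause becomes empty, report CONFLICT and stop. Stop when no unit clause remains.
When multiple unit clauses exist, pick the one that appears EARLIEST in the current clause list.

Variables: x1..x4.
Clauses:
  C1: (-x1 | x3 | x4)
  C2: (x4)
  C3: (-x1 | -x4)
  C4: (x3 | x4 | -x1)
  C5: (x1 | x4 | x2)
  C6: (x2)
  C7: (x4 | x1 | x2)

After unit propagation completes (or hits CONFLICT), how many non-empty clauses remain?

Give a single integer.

Answer: 0

Derivation:
unit clause [4] forces x4=T; simplify:
  drop -4 from [-1, -4] -> [-1]
  satisfied 5 clause(s); 2 remain; assigned so far: [4]
unit clause [-1] forces x1=F; simplify:
  satisfied 1 clause(s); 1 remain; assigned so far: [1, 4]
unit clause [2] forces x2=T; simplify:
  satisfied 1 clause(s); 0 remain; assigned so far: [1, 2, 4]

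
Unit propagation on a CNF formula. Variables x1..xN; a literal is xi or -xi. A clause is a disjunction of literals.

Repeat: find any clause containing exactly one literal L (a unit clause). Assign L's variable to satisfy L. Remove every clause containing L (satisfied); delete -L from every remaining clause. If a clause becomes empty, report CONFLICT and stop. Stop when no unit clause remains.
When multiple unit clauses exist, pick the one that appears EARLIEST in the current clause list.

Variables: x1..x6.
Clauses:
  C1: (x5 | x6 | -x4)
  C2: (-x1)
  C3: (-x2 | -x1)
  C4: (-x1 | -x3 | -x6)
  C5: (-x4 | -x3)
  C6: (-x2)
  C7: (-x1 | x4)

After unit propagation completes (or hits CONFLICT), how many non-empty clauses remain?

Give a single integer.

unit clause [-1] forces x1=F; simplify:
  satisfied 4 clause(s); 3 remain; assigned so far: [1]
unit clause [-2] forces x2=F; simplify:
  satisfied 1 clause(s); 2 remain; assigned so far: [1, 2]

Answer: 2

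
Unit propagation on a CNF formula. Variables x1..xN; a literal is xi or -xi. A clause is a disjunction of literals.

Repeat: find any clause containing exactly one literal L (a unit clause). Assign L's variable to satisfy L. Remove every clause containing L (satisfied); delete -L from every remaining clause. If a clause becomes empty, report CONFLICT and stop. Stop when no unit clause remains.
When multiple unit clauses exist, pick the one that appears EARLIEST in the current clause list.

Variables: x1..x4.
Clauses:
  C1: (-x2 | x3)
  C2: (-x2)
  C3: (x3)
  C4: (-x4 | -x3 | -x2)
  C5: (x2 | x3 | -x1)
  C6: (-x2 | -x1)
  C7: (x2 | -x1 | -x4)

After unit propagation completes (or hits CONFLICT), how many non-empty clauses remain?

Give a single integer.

unit clause [-2] forces x2=F; simplify:
  drop 2 from [2, 3, -1] -> [3, -1]
  drop 2 from [2, -1, -4] -> [-1, -4]
  satisfied 4 clause(s); 3 remain; assigned so far: [2]
unit clause [3] forces x3=T; simplify:
  satisfied 2 clause(s); 1 remain; assigned so far: [2, 3]

Answer: 1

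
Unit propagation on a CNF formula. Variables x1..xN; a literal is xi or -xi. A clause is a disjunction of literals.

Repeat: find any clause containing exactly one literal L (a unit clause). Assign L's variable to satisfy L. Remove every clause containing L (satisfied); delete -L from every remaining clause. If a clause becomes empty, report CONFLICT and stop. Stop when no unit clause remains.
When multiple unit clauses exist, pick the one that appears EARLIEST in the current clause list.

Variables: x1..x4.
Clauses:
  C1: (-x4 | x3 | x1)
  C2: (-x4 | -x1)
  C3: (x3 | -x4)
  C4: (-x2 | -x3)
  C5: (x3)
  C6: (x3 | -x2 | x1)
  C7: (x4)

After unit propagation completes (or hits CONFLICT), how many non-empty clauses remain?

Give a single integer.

unit clause [3] forces x3=T; simplify:
  drop -3 from [-2, -3] -> [-2]
  satisfied 4 clause(s); 3 remain; assigned so far: [3]
unit clause [-2] forces x2=F; simplify:
  satisfied 1 clause(s); 2 remain; assigned so far: [2, 3]
unit clause [4] forces x4=T; simplify:
  drop -4 from [-4, -1] -> [-1]
  satisfied 1 clause(s); 1 remain; assigned so far: [2, 3, 4]
unit clause [-1] forces x1=F; simplify:
  satisfied 1 clause(s); 0 remain; assigned so far: [1, 2, 3, 4]

Answer: 0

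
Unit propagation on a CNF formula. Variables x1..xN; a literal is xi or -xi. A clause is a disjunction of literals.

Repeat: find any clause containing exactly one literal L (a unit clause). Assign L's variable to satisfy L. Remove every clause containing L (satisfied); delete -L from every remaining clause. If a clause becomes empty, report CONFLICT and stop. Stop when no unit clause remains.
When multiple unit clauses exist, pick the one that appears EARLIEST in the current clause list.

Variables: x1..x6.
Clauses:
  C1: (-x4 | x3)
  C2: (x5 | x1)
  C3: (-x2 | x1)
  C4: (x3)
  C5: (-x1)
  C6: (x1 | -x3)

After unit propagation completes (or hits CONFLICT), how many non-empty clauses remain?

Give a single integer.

Answer: 2

Derivation:
unit clause [3] forces x3=T; simplify:
  drop -3 from [1, -3] -> [1]
  satisfied 2 clause(s); 4 remain; assigned so far: [3]
unit clause [-1] forces x1=F; simplify:
  drop 1 from [5, 1] -> [5]
  drop 1 from [-2, 1] -> [-2]
  drop 1 from [1] -> [] (empty!)
  satisfied 1 clause(s); 3 remain; assigned so far: [1, 3]
CONFLICT (empty clause)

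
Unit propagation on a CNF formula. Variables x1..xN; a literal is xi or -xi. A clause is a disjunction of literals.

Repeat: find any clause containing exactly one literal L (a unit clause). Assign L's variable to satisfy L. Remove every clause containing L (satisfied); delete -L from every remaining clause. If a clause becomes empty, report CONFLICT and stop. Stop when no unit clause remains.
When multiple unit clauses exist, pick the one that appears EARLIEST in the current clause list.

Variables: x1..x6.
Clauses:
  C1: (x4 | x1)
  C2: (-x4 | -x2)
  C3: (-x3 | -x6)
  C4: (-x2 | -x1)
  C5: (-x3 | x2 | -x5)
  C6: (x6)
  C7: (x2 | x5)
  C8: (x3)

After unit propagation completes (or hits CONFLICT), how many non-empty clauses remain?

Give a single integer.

unit clause [6] forces x6=T; simplify:
  drop -6 from [-3, -6] -> [-3]
  satisfied 1 clause(s); 7 remain; assigned so far: [6]
unit clause [-3] forces x3=F; simplify:
  drop 3 from [3] -> [] (empty!)
  satisfied 2 clause(s); 5 remain; assigned so far: [3, 6]
CONFLICT (empty clause)

Answer: 4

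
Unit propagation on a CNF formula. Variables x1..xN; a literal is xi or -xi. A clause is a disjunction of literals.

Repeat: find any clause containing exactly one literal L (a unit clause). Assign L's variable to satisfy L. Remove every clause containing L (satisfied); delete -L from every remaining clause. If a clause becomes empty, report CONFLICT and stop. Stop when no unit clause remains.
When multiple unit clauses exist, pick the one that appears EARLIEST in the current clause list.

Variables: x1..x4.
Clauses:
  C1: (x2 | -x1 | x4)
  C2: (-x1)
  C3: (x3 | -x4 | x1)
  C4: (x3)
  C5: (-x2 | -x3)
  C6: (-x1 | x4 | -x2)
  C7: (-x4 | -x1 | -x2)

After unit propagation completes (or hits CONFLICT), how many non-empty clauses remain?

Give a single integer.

Answer: 0

Derivation:
unit clause [-1] forces x1=F; simplify:
  drop 1 from [3, -4, 1] -> [3, -4]
  satisfied 4 clause(s); 3 remain; assigned so far: [1]
unit clause [3] forces x3=T; simplify:
  drop -3 from [-2, -3] -> [-2]
  satisfied 2 clause(s); 1 remain; assigned so far: [1, 3]
unit clause [-2] forces x2=F; simplify:
  satisfied 1 clause(s); 0 remain; assigned so far: [1, 2, 3]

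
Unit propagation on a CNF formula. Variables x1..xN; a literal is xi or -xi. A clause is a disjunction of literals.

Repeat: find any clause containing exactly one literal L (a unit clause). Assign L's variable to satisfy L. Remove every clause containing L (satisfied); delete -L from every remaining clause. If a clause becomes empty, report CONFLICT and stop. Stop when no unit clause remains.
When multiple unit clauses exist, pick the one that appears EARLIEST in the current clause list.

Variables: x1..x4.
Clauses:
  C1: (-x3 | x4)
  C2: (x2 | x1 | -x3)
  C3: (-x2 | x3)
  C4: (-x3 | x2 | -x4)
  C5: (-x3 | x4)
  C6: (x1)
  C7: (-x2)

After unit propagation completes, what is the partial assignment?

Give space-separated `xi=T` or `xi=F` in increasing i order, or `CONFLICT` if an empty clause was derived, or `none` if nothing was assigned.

unit clause [1] forces x1=T; simplify:
  satisfied 2 clause(s); 5 remain; assigned so far: [1]
unit clause [-2] forces x2=F; simplify:
  drop 2 from [-3, 2, -4] -> [-3, -4]
  satisfied 2 clause(s); 3 remain; assigned so far: [1, 2]

Answer: x1=T x2=F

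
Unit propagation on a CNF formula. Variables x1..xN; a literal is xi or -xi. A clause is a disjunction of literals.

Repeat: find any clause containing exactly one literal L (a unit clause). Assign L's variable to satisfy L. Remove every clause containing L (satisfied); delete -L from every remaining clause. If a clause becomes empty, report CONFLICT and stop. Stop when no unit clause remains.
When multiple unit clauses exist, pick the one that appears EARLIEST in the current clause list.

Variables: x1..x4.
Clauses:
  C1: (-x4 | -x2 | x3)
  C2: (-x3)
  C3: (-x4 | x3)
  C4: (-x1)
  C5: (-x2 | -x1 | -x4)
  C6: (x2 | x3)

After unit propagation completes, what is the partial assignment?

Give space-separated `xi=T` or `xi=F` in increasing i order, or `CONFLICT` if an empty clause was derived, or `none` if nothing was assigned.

Answer: x1=F x2=T x3=F x4=F

Derivation:
unit clause [-3] forces x3=F; simplify:
  drop 3 from [-4, -2, 3] -> [-4, -2]
  drop 3 from [-4, 3] -> [-4]
  drop 3 from [2, 3] -> [2]
  satisfied 1 clause(s); 5 remain; assigned so far: [3]
unit clause [-4] forces x4=F; simplify:
  satisfied 3 clause(s); 2 remain; assigned so far: [3, 4]
unit clause [-1] forces x1=F; simplify:
  satisfied 1 clause(s); 1 remain; assigned so far: [1, 3, 4]
unit clause [2] forces x2=T; simplify:
  satisfied 1 clause(s); 0 remain; assigned so far: [1, 2, 3, 4]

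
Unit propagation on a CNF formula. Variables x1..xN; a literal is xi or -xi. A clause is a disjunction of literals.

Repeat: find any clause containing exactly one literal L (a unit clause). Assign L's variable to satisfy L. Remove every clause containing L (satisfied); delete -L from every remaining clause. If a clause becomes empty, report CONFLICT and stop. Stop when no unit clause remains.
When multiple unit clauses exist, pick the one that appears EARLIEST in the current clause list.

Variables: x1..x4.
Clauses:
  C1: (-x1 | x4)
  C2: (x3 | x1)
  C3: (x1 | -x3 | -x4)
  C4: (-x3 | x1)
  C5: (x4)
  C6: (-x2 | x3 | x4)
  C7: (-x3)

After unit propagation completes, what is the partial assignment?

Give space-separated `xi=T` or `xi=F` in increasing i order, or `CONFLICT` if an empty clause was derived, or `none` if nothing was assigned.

unit clause [4] forces x4=T; simplify:
  drop -4 from [1, -3, -4] -> [1, -3]
  satisfied 3 clause(s); 4 remain; assigned so far: [4]
unit clause [-3] forces x3=F; simplify:
  drop 3 from [3, 1] -> [1]
  satisfied 3 clause(s); 1 remain; assigned so far: [3, 4]
unit clause [1] forces x1=T; simplify:
  satisfied 1 clause(s); 0 remain; assigned so far: [1, 3, 4]

Answer: x1=T x3=F x4=T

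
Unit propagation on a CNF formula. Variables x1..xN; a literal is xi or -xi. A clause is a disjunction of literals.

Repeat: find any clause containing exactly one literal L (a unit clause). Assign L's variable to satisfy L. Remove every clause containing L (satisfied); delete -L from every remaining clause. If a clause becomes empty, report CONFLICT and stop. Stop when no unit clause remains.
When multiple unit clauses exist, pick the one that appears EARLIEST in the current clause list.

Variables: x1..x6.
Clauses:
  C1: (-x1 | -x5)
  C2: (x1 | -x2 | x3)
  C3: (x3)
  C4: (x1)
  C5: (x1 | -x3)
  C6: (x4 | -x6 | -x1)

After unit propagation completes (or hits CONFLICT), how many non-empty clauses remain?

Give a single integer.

unit clause [3] forces x3=T; simplify:
  drop -3 from [1, -3] -> [1]
  satisfied 2 clause(s); 4 remain; assigned so far: [3]
unit clause [1] forces x1=T; simplify:
  drop -1 from [-1, -5] -> [-5]
  drop -1 from [4, -6, -1] -> [4, -6]
  satisfied 2 clause(s); 2 remain; assigned so far: [1, 3]
unit clause [-5] forces x5=F; simplify:
  satisfied 1 clause(s); 1 remain; assigned so far: [1, 3, 5]

Answer: 1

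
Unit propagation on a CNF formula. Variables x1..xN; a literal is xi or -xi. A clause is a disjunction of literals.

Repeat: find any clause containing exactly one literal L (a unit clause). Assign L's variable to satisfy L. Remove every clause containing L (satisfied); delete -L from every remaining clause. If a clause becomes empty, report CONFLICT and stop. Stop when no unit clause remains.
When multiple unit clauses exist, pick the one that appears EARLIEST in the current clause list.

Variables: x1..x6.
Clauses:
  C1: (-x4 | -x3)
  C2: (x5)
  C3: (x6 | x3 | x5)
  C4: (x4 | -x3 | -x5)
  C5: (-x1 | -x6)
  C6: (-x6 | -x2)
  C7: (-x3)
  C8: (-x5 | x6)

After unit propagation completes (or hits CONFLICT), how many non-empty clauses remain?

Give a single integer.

unit clause [5] forces x5=T; simplify:
  drop -5 from [4, -3, -5] -> [4, -3]
  drop -5 from [-5, 6] -> [6]
  satisfied 2 clause(s); 6 remain; assigned so far: [5]
unit clause [-3] forces x3=F; simplify:
  satisfied 3 clause(s); 3 remain; assigned so far: [3, 5]
unit clause [6] forces x6=T; simplify:
  drop -6 from [-1, -6] -> [-1]
  drop -6 from [-6, -2] -> [-2]
  satisfied 1 clause(s); 2 remain; assigned so far: [3, 5, 6]
unit clause [-1] forces x1=F; simplify:
  satisfied 1 clause(s); 1 remain; assigned so far: [1, 3, 5, 6]
unit clause [-2] forces x2=F; simplify:
  satisfied 1 clause(s); 0 remain; assigned so far: [1, 2, 3, 5, 6]

Answer: 0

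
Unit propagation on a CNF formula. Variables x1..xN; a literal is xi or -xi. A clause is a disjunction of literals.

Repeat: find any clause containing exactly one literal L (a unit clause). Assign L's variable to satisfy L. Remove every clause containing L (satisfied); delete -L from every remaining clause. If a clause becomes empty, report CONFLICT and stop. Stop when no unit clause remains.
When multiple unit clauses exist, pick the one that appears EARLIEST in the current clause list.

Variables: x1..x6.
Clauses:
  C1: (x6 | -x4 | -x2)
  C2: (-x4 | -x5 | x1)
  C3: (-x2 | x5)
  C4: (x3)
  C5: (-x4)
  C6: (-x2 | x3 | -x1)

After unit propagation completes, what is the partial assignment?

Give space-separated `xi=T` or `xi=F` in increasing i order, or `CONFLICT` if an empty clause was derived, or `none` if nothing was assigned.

Answer: x3=T x4=F

Derivation:
unit clause [3] forces x3=T; simplify:
  satisfied 2 clause(s); 4 remain; assigned so far: [3]
unit clause [-4] forces x4=F; simplify:
  satisfied 3 clause(s); 1 remain; assigned so far: [3, 4]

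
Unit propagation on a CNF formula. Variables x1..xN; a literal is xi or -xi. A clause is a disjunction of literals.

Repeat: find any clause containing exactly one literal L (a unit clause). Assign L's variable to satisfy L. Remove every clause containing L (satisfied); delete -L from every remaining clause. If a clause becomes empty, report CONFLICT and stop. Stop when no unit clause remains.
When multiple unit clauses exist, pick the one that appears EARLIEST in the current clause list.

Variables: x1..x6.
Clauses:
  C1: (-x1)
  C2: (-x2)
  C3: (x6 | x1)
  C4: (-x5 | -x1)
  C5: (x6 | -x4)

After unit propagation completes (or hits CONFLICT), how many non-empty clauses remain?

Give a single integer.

unit clause [-1] forces x1=F; simplify:
  drop 1 from [6, 1] -> [6]
  satisfied 2 clause(s); 3 remain; assigned so far: [1]
unit clause [-2] forces x2=F; simplify:
  satisfied 1 clause(s); 2 remain; assigned so far: [1, 2]
unit clause [6] forces x6=T; simplify:
  satisfied 2 clause(s); 0 remain; assigned so far: [1, 2, 6]

Answer: 0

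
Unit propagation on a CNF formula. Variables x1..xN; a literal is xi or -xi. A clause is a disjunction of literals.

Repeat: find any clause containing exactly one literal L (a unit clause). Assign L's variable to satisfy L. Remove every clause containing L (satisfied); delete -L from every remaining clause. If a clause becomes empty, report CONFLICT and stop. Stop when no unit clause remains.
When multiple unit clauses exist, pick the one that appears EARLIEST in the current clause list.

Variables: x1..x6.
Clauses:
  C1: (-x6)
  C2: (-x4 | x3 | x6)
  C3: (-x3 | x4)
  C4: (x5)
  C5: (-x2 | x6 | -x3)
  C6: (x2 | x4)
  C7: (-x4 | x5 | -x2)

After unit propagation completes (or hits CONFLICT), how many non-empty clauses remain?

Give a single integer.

unit clause [-6] forces x6=F; simplify:
  drop 6 from [-4, 3, 6] -> [-4, 3]
  drop 6 from [-2, 6, -3] -> [-2, -3]
  satisfied 1 clause(s); 6 remain; assigned so far: [6]
unit clause [5] forces x5=T; simplify:
  satisfied 2 clause(s); 4 remain; assigned so far: [5, 6]

Answer: 4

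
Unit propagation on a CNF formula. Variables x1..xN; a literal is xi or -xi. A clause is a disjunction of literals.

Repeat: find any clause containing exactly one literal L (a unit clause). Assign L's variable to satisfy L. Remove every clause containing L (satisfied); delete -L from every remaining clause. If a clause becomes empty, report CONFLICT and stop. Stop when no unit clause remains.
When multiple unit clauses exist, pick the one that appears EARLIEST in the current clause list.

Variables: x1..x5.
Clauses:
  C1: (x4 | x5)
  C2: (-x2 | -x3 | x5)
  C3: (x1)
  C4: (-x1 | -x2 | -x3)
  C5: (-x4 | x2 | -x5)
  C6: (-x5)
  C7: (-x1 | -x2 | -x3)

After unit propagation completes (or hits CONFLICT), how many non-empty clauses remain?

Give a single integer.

unit clause [1] forces x1=T; simplify:
  drop -1 from [-1, -2, -3] -> [-2, -3]
  drop -1 from [-1, -2, -3] -> [-2, -3]
  satisfied 1 clause(s); 6 remain; assigned so far: [1]
unit clause [-5] forces x5=F; simplify:
  drop 5 from [4, 5] -> [4]
  drop 5 from [-2, -3, 5] -> [-2, -3]
  satisfied 2 clause(s); 4 remain; assigned so far: [1, 5]
unit clause [4] forces x4=T; simplify:
  satisfied 1 clause(s); 3 remain; assigned so far: [1, 4, 5]

Answer: 3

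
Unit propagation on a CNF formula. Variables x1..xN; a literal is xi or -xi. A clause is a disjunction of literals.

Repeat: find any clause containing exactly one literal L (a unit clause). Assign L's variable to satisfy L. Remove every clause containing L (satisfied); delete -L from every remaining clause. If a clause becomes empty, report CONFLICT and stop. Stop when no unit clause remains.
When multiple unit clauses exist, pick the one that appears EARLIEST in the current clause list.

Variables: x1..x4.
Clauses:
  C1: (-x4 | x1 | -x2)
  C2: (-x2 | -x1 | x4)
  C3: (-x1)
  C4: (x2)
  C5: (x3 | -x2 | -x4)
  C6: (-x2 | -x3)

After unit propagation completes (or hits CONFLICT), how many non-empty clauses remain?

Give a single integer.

Answer: 0

Derivation:
unit clause [-1] forces x1=F; simplify:
  drop 1 from [-4, 1, -2] -> [-4, -2]
  satisfied 2 clause(s); 4 remain; assigned so far: [1]
unit clause [2] forces x2=T; simplify:
  drop -2 from [-4, -2] -> [-4]
  drop -2 from [3, -2, -4] -> [3, -4]
  drop -2 from [-2, -3] -> [-3]
  satisfied 1 clause(s); 3 remain; assigned so far: [1, 2]
unit clause [-4] forces x4=F; simplify:
  satisfied 2 clause(s); 1 remain; assigned so far: [1, 2, 4]
unit clause [-3] forces x3=F; simplify:
  satisfied 1 clause(s); 0 remain; assigned so far: [1, 2, 3, 4]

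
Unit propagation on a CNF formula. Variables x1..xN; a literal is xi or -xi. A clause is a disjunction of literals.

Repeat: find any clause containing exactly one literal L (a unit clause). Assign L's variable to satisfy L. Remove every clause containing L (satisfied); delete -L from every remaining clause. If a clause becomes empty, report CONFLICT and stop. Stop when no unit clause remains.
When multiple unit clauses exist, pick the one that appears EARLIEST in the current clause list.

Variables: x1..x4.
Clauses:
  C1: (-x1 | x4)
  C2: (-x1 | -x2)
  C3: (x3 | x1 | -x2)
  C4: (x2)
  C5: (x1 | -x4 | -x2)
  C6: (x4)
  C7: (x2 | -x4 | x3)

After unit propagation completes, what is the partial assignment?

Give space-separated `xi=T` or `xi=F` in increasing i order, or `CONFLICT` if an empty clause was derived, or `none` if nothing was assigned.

Answer: CONFLICT

Derivation:
unit clause [2] forces x2=T; simplify:
  drop -2 from [-1, -2] -> [-1]
  drop -2 from [3, 1, -2] -> [3, 1]
  drop -2 from [1, -4, -2] -> [1, -4]
  satisfied 2 clause(s); 5 remain; assigned so far: [2]
unit clause [-1] forces x1=F; simplify:
  drop 1 from [3, 1] -> [3]
  drop 1 from [1, -4] -> [-4]
  satisfied 2 clause(s); 3 remain; assigned so far: [1, 2]
unit clause [3] forces x3=T; simplify:
  satisfied 1 clause(s); 2 remain; assigned so far: [1, 2, 3]
unit clause [-4] forces x4=F; simplify:
  drop 4 from [4] -> [] (empty!)
  satisfied 1 clause(s); 1 remain; assigned so far: [1, 2, 3, 4]
CONFLICT (empty clause)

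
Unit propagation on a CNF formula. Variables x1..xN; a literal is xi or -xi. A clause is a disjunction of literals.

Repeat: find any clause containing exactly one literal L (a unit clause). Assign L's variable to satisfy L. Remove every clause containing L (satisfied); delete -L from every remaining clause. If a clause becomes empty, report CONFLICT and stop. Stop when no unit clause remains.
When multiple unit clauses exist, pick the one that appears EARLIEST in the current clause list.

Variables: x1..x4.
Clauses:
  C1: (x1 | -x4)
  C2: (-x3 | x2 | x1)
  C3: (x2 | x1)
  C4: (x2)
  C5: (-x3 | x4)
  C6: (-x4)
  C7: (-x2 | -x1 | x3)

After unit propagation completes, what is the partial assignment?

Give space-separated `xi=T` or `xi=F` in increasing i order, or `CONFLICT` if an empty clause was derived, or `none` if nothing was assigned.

Answer: x1=F x2=T x3=F x4=F

Derivation:
unit clause [2] forces x2=T; simplify:
  drop -2 from [-2, -1, 3] -> [-1, 3]
  satisfied 3 clause(s); 4 remain; assigned so far: [2]
unit clause [-4] forces x4=F; simplify:
  drop 4 from [-3, 4] -> [-3]
  satisfied 2 clause(s); 2 remain; assigned so far: [2, 4]
unit clause [-3] forces x3=F; simplify:
  drop 3 from [-1, 3] -> [-1]
  satisfied 1 clause(s); 1 remain; assigned so far: [2, 3, 4]
unit clause [-1] forces x1=F; simplify:
  satisfied 1 clause(s); 0 remain; assigned so far: [1, 2, 3, 4]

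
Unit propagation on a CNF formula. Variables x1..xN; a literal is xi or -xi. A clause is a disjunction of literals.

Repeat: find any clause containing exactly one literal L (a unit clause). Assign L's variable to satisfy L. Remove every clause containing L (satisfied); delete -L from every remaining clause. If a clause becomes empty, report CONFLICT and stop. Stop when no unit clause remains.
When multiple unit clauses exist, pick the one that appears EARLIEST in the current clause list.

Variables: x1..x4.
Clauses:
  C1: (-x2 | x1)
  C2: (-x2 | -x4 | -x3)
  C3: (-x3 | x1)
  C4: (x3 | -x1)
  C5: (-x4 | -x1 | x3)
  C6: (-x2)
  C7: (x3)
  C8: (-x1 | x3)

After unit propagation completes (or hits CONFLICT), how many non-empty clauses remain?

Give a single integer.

unit clause [-2] forces x2=F; simplify:
  satisfied 3 clause(s); 5 remain; assigned so far: [2]
unit clause [3] forces x3=T; simplify:
  drop -3 from [-3, 1] -> [1]
  satisfied 4 clause(s); 1 remain; assigned so far: [2, 3]
unit clause [1] forces x1=T; simplify:
  satisfied 1 clause(s); 0 remain; assigned so far: [1, 2, 3]

Answer: 0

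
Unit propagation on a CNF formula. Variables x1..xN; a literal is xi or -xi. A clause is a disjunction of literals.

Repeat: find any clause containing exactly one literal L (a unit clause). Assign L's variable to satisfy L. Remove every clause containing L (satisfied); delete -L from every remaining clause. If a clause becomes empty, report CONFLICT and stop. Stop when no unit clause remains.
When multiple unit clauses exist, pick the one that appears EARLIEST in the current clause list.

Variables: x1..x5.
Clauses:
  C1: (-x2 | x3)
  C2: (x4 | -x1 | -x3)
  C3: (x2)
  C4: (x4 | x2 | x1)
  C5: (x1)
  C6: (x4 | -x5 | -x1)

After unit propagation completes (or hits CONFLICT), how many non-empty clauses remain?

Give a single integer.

unit clause [2] forces x2=T; simplify:
  drop -2 from [-2, 3] -> [3]
  satisfied 2 clause(s); 4 remain; assigned so far: [2]
unit clause [3] forces x3=T; simplify:
  drop -3 from [4, -1, -3] -> [4, -1]
  satisfied 1 clause(s); 3 remain; assigned so far: [2, 3]
unit clause [1] forces x1=T; simplify:
  drop -1 from [4, -1] -> [4]
  drop -1 from [4, -5, -1] -> [4, -5]
  satisfied 1 clause(s); 2 remain; assigned so far: [1, 2, 3]
unit clause [4] forces x4=T; simplify:
  satisfied 2 clause(s); 0 remain; assigned so far: [1, 2, 3, 4]

Answer: 0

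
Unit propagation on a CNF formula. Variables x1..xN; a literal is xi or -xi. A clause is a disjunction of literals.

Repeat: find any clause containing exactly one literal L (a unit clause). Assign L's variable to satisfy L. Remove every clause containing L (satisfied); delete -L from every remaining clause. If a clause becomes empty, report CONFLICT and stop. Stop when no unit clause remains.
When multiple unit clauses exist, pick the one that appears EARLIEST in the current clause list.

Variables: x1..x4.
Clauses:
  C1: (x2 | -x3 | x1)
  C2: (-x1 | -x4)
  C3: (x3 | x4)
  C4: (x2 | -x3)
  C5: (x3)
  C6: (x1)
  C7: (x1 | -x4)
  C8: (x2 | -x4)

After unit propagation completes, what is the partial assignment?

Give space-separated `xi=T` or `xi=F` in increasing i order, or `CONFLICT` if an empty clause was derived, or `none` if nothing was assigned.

Answer: x1=T x2=T x3=T x4=F

Derivation:
unit clause [3] forces x3=T; simplify:
  drop -3 from [2, -3, 1] -> [2, 1]
  drop -3 from [2, -3] -> [2]
  satisfied 2 clause(s); 6 remain; assigned so far: [3]
unit clause [2] forces x2=T; simplify:
  satisfied 3 clause(s); 3 remain; assigned so far: [2, 3]
unit clause [1] forces x1=T; simplify:
  drop -1 from [-1, -4] -> [-4]
  satisfied 2 clause(s); 1 remain; assigned so far: [1, 2, 3]
unit clause [-4] forces x4=F; simplify:
  satisfied 1 clause(s); 0 remain; assigned so far: [1, 2, 3, 4]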